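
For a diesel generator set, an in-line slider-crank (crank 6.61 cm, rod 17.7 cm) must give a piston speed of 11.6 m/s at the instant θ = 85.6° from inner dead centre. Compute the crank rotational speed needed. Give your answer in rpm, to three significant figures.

For an in-line slider-crank, |v_piston| = rω|sinθ|·[1 + r cosθ/√(L² − r² sin²θ)].
With r = 0.0661 m, L = 0.177 m, θ = 85.6°: the bracketed kinematic factor |dx/dθ| = 0.06794 m.
ω = v/|dx/dθ| = 11.6/0.06794 = 170.74 rad/s.
N = 60ω/(2π) = 1630.4 rpm.

1630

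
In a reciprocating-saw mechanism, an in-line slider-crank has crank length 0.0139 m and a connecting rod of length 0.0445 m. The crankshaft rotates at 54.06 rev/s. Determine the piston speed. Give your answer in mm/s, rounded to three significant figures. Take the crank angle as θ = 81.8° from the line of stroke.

4890

ω = 2π·54.1 = 339.7 rad/s
For an in-line slider-crank, x = r cosθ + √(L² − r² sin²θ), so v = −rω sinθ·[1 + r cosθ/√(L² − r² sin²θ)].
With r = 0.0139 m, L = 0.0445 m, θ = 81.8°: √(L² − r² sin²θ) = 0.04232 m.
v = −0.0139·339.7·0.98978·[1 + 0.0139·0.14263/0.04232] = -4.892 m/s.
|v| = 4.892 m/s = 4892 mm/s.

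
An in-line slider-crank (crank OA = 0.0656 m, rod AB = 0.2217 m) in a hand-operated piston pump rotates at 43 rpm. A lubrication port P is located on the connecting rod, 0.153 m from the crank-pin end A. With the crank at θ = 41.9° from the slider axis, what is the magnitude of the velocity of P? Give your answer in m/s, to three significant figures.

ω = 4.503 rad/s.  Crank-pin speed |V_A| = rω = 0.29539 m/s, perpendicular to OA.
Rod angle: sinφ = −(r/L) sinθ ⇒ φ = -11.397°; ω_rod = −rω cosθ/√(L²−r²sin²θ) = -1.0117 rad/s.
V_P = V_A + ω_rod × AP, with AP = 0.153 m along the rod.
Components: V_Px = −rω sinθ − a·ω_rod·sinφ = -0.22786 m/s;  V_Py = rω cosθ + a·ω_rod·cosφ = +0.068131 m/s.
|V_P| = √(V_Px² + V_Py²) = 0.23783 m/s.

0.238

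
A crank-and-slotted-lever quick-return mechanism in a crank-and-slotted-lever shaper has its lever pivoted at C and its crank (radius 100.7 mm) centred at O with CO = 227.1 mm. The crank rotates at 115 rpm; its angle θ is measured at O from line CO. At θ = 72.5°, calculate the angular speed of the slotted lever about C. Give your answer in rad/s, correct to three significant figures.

ω = 12.04 rad/s (from 115 rpm).
Crank pin A relative to C: A = (d + r cosθ, r sinθ); lever angle φ = atan2(r sinθ, d + r cosθ).
Differentiating tanφ: φ̇ = rω(d cosθ + r)/(d² + r² + 2dr cosθ).
d² + r² + 2dr cosθ = |CA|² = 0.0754686 m²;  d cosθ + r = +0.16899 m.
|ω_lever| = |0.1007·12.04·+0.16899| / 0.0754686 = 2.7155 rad/s.

2.72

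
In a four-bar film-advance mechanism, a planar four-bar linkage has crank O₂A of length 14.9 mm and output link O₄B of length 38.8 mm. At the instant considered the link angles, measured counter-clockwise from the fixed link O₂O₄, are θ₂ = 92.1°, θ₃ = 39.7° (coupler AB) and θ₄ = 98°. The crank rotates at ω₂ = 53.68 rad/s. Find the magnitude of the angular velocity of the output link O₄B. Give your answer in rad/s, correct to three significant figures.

19.2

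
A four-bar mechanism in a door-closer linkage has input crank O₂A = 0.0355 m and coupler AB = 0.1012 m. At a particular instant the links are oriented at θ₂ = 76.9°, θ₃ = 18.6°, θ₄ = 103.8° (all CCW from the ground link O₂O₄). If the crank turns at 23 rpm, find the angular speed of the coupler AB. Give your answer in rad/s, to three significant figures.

0.384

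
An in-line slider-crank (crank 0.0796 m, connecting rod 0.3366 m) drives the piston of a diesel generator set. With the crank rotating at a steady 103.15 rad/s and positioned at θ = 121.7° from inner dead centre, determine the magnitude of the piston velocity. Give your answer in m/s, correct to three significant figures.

6.10

ω = 103.2 rad/s
For an in-line slider-crank, x = r cosθ + √(L² − r² sin²θ), so v = −rω sinθ·[1 + r cosθ/√(L² − r² sin²θ)].
With r = 0.0796 m, L = 0.3366 m, θ = 121.7°: √(L² − r² sin²θ) = 0.32972 m.
v = −0.0796·103.2·0.85081·[1 + 0.0796·-0.52547/0.32972] = -6.0996 m/s.
|v| = 6.0996 m/s.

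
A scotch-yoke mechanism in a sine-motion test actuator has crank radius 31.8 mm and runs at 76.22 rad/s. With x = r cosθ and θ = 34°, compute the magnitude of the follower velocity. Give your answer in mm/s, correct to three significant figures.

ω = 76.22 rad/s
x = r cosθ ⇒ ẋ = −rω sinθ.
|v| = rω|sinθ| = 0.0318·76.22·|sin 34°| = 1.3554 m/s = 1355.4 mm/s.

1360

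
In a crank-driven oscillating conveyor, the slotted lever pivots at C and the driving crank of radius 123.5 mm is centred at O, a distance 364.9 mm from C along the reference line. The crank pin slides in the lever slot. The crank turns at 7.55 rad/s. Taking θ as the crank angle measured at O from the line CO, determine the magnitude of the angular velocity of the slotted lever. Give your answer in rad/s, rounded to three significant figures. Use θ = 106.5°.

ω = 7.55 rad/s
Crank pin A relative to C: A = (d + r cosθ, r sinθ); lever angle φ = atan2(r sinθ, d + r cosθ).
Differentiating tanφ: φ̇ = rω(d cosθ + r)/(d² + r² + 2dr cosθ).
d² + r² + 2dr cosθ = |CA|² = 0.122806 m²;  d cosθ + r = +0.019863 m.
|ω_lever| = |0.1235·7.55·+0.019863| / 0.122806 = 0.15081 rad/s.

0.151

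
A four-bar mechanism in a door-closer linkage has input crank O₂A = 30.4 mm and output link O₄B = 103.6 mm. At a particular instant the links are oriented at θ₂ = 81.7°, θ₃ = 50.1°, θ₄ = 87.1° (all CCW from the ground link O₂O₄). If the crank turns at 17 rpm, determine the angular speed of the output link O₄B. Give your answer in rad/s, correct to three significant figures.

ω₂ = 1.78 rad/s (from 17 rpm).
Differentiating the loop-closure r₂e^{iθ₂}+r₃e^{iθ₃}=r₁+r₄e^{iθ₄} gives r₂ω₂e^{iθ₂}+r₃ω₃e^{iθ₃}=r₄ω₄e^{iθ₄}.
Eliminating the other unknown: ω₄ = r₂ω₂ sin(θ₂−θ₃) / [r₄ sin(θ₄−θ₃)].
Numerator sine = +0.52399; denominator sine = +0.60182.
Result = 0.0304·1.78·(+0.52399) / (0.1036·(+0.60182)) = +0.45483 rad/s; magnitude 0.45483 rad/s.

0.455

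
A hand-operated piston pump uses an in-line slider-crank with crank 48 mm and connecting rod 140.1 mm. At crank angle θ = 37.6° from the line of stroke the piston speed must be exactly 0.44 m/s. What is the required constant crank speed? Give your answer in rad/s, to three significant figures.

11.8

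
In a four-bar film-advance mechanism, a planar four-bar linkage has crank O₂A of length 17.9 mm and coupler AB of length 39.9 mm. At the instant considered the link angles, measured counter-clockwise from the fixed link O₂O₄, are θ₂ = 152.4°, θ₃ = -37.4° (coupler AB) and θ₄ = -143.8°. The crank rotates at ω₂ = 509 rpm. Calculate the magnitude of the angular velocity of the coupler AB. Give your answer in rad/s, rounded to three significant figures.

ω₂ = 53.3 rad/s (from 509 rpm).
Differentiating the loop-closure r₂e^{iθ₂}+r₃e^{iθ₃}=r₁+r₄e^{iθ₄} gives r₂ω₂e^{iθ₂}+r₃ω₃e^{iθ₃}=r₄ω₄e^{iθ₄}.
Eliminating the other unknown: ω₃ = r₂ω₂ sin(θ₄−θ₂) / [r₃ sin(θ₃−θ₄)].
Numerator sine = +0.89726; denominator sine = +0.95931.
Result = 0.0179·53.3·(+0.89726) / (0.0399·(+0.95931)) = +22.366 rad/s; magnitude 22.366 rad/s.

22.4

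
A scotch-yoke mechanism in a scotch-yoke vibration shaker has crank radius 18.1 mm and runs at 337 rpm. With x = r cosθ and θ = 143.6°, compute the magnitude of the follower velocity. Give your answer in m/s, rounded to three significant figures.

0.379

ω = 35.29 rad/s (from 337 rpm).
x = r cosθ ⇒ ẋ = −rω sinθ.
|v| = rω|sinθ| = 0.0181·35.29·|sin 143.6°| = 0.37905 m/s.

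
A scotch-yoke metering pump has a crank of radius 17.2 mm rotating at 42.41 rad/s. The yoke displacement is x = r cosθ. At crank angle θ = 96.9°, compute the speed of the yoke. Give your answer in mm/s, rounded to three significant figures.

ω = 42.41 rad/s
x = r cosθ ⇒ ẋ = −rω sinθ.
|v| = rω|sinθ| = 0.0172·42.41·|sin 96.9°| = 0.72417 m/s = 724.17 mm/s.

724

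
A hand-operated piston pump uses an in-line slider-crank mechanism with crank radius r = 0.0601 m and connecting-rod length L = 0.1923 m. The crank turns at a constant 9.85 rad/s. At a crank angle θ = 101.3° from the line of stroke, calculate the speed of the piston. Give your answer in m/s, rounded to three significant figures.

ω = 9.85 rad/s
For an in-line slider-crank, x = r cosθ + √(L² − r² sin²θ), so v = −rω sinθ·[1 + r cosθ/√(L² − r² sin²θ)].
With r = 0.0601 m, L = 0.1923 m, θ = 101.3°: √(L² − r² sin²θ) = 0.18305 m.
v = −0.0601·9.85·0.98061·[1 + 0.0601·-0.19595/0.18305] = -0.54316 m/s.
|v| = 0.54316 m/s.

0.543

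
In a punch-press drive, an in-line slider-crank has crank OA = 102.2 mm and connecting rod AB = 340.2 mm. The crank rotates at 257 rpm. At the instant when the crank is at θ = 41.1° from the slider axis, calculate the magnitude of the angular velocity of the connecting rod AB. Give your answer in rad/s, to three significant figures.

ω = 26.91 rad/s (converted from 257 rpm).
The rod makes angle φ with the slider axis where L sinφ = r sinθ; differentiating, L cosφ·φ̇ = r ω cosθ.
L cosφ = √(L² − r² sin²θ) = 0.3335 m.
|ω_rod| = r ω |cosθ| / √(L² − r² sin²θ) = 0.1022·26.91·0.75356/0.3335 = 6.2149 rad/s.

6.21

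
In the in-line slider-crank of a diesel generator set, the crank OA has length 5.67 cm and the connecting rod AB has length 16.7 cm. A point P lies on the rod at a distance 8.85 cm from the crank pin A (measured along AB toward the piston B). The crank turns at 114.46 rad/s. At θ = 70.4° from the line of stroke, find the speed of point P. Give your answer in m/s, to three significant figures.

ω = 114.5 rad/s.  Crank-pin speed |V_A| = rω = 6.4899 m/s, perpendicular to OA.
Rod angle: sinφ = −(r/L) sinθ ⇒ φ = -18.654°; ω_rod = −rω cosθ/√(L²−r²sin²θ) = -13.759 rad/s.
V_P = V_A + ω_rod × AP, with AP = 0.0885 m along the rod.
Components: V_Px = −rω sinθ − a·ω_rod·sinφ = -6.5033 m/s;  V_Py = rω cosθ + a·ω_rod·cosφ = +1.0233 m/s.
|V_P| = √(V_Px² + V_Py²) = 6.5833 m/s.

6.58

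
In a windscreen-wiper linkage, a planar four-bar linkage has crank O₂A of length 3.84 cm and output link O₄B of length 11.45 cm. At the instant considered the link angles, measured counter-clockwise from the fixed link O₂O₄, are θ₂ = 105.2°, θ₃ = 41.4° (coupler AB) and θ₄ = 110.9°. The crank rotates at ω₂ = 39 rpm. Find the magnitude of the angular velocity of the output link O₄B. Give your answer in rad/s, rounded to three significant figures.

1.31

ω₂ = 4.084 rad/s (from 39 rpm).
Differentiating the loop-closure r₂e^{iθ₂}+r₃e^{iθ₃}=r₁+r₄e^{iθ₄} gives r₂ω₂e^{iθ₂}+r₃ω₃e^{iθ₃}=r₄ω₄e^{iθ₄}.
Eliminating the other unknown: ω₄ = r₂ω₂ sin(θ₂−θ₃) / [r₄ sin(θ₄−θ₃)].
Numerator sine = +0.89726; denominator sine = +0.93667.
Result = 0.0384·4.084·(+0.89726) / (0.1145·(+0.93667)) = +1.312 rad/s; magnitude 1.312 rad/s.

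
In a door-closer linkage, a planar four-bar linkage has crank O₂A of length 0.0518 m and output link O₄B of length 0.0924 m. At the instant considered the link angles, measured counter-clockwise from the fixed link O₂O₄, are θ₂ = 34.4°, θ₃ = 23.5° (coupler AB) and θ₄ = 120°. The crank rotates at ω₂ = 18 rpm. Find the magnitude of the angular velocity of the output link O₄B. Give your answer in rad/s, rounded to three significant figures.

0.201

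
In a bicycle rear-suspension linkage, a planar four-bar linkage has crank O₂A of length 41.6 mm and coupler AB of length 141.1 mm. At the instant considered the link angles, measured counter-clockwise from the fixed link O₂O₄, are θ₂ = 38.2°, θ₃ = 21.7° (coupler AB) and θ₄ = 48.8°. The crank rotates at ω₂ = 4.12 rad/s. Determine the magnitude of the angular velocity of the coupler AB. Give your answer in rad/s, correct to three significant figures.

ω₂ = 4.12 rad/s
Differentiating the loop-closure r₂e^{iθ₂}+r₃e^{iθ₃}=r₁+r₄e^{iθ₄} gives r₂ω₂e^{iθ₂}+r₃ω₃e^{iθ₃}=r₄ω₄e^{iθ₄}.
Eliminating the other unknown: ω₃ = r₂ω₂ sin(θ₄−θ₂) / [r₃ sin(θ₃−θ₄)].
Numerator sine = +0.18395; denominator sine = -0.45554.
Result = 0.0416·4.12·(+0.18395) / (0.1411·(-0.45554)) = -0.4905 rad/s; magnitude 0.4905 rad/s.

0.490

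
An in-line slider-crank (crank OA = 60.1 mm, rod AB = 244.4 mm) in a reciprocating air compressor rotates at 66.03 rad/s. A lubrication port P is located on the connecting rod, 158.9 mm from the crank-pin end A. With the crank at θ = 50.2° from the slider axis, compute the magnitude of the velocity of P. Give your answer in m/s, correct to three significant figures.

3.48

ω = 66.03 rad/s.  Crank-pin speed |V_A| = rω = 3.9684 m/s, perpendicular to OA.
Rod angle: sinφ = −(r/L) sinθ ⇒ φ = -10.890°; ω_rod = −rω cosθ/√(L²−r²sin²θ) = -10.584 rad/s.
V_P = V_A + ω_rod × AP, with AP = 0.1589 m along the rod.
Components: V_Px = −rω sinθ − a·ω_rod·sinφ = -3.3666 m/s;  V_Py = rω cosθ + a·ω_rod·cosφ = +0.88866 m/s.
|V_P| = √(V_Px² + V_Py²) = 3.4819 m/s.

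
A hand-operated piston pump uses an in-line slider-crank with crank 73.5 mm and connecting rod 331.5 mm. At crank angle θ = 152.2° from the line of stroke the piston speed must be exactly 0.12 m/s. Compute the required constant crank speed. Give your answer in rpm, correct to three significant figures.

For an in-line slider-crank, |v_piston| = rω|sinθ|·[1 + r cosθ/√(L² − r² sin²θ)].
With r = 0.0735 m, L = 0.3315 m, θ = 152.2°: the bracketed kinematic factor |dx/dθ| = 0.02752 m.
ω = v/|dx/dθ| = 0.12/0.02752 = 4.3605 rad/s.
N = 60ω/(2π) = 41.639 rpm.

41.6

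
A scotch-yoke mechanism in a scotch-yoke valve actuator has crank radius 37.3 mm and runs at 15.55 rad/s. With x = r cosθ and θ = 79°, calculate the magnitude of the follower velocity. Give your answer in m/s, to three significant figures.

ω = 15.55 rad/s
x = r cosθ ⇒ ẋ = −rω sinθ.
|v| = rω|sinθ| = 0.0373·15.55·|sin 79°| = 0.56936 m/s.

0.569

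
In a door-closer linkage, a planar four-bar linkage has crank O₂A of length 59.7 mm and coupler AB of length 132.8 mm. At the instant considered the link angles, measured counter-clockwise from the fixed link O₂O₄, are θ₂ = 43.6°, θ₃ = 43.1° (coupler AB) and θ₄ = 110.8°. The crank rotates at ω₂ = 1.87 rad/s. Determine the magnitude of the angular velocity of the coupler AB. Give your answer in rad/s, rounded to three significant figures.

ω₂ = 1.87 rad/s
Differentiating the loop-closure r₂e^{iθ₂}+r₃e^{iθ₃}=r₁+r₄e^{iθ₄} gives r₂ω₂e^{iθ₂}+r₃ω₃e^{iθ₃}=r₄ω₄e^{iθ₄}.
Eliminating the other unknown: ω₃ = r₂ω₂ sin(θ₄−θ₂) / [r₃ sin(θ₃−θ₄)].
Numerator sine = +0.92186; denominator sine = -0.92521.
Result = 0.0597·1.87·(+0.92186) / (0.1328·(-0.92521)) = -0.83761 rad/s; magnitude 0.83761 rad/s.

0.838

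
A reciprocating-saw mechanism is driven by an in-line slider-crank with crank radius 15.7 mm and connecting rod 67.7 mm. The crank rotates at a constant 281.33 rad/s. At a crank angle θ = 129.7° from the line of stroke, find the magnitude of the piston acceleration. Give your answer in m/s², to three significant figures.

844

ω = 281.3 rad/s
x(θ) = r cosθ + √(L² − r² sin²θ); with ω constant, a = ω²·d²x/dθ².
d²x/dθ² = −r cosθ − r²(cos2θ)/√u − r⁴ sin²2θ/(4u^{3/2}),  u = L² − r² sin²θ = 0.00443737 m².
Substituting r = 0.0157 m, L = 0.0677 m, θ = 129.7°: d²x/dθ² = +0.01066 m.
a = ω²·d²x/dθ² = (281.3)²·(+0.01066) = +843.68 m/s²;  |a| = 843.68 m/s².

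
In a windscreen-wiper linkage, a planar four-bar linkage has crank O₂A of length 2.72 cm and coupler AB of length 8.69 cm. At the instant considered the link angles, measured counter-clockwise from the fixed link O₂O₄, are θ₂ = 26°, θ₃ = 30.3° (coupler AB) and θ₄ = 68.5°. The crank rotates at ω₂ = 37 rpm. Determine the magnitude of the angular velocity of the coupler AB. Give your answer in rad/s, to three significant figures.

1.32

ω₂ = 3.875 rad/s (from 37 rpm).
Differentiating the loop-closure r₂e^{iθ₂}+r₃e^{iθ₃}=r₁+r₄e^{iθ₄} gives r₂ω₂e^{iθ₂}+r₃ω₃e^{iθ₃}=r₄ω₄e^{iθ₄}.
Eliminating the other unknown: ω₃ = r₂ω₂ sin(θ₄−θ₂) / [r₃ sin(θ₃−θ₄)].
Numerator sine = +0.67559; denominator sine = -0.61841.
Result = 0.0272·3.875·(+0.67559) / (0.0869·(-0.61841)) = -1.3249 rad/s; magnitude 1.3249 rad/s.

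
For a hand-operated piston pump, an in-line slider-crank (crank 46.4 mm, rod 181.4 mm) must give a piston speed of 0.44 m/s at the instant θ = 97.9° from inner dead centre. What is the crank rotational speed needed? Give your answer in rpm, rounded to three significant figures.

94.9

For an in-line slider-crank, |v_piston| = rω|sinθ|·[1 + r cosθ/√(L² − r² sin²θ)].
With r = 0.0464 m, L = 0.1814 m, θ = 97.9°: the bracketed kinematic factor |dx/dθ| = 0.044289 m.
ω = v/|dx/dθ| = 0.44/0.044289 = 9.9347 rad/s.
N = 60ω/(2π) = 94.869 rpm.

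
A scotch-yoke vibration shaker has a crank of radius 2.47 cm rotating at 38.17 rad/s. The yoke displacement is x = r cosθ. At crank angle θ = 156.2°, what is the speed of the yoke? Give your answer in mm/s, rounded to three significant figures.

380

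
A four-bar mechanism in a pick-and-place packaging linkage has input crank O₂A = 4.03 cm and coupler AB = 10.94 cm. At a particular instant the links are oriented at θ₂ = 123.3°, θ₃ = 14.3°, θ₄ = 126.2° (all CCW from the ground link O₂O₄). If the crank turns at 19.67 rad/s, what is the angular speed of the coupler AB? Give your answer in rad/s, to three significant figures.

ω₂ = 19.67 rad/s
Differentiating the loop-closure r₂e^{iθ₂}+r₃e^{iθ₃}=r₁+r₄e^{iθ₄} gives r₂ω₂e^{iθ₂}+r₃ω₃e^{iθ₃}=r₄ω₄e^{iθ₄}.
Eliminating the other unknown: ω₃ = r₂ω₂ sin(θ₄−θ₂) / [r₃ sin(θ₃−θ₄)].
Numerator sine = +0.05059; denominator sine = -0.92784.
Result = 0.0403·19.67·(+0.05059) / (0.1094·(-0.92784)) = -0.3951 rad/s; magnitude 0.3951 rad/s.

0.395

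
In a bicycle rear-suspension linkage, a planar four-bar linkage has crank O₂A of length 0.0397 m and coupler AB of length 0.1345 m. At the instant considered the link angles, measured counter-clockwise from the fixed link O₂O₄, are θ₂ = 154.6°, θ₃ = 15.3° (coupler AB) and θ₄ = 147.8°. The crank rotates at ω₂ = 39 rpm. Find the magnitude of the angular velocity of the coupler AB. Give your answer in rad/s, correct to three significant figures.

ω₂ = 4.084 rad/s (from 39 rpm).
Differentiating the loop-closure r₂e^{iθ₂}+r₃e^{iθ₃}=r₁+r₄e^{iθ₄} gives r₂ω₂e^{iθ₂}+r₃ω₃e^{iθ₃}=r₄ω₄e^{iθ₄}.
Eliminating the other unknown: ω₃ = r₂ω₂ sin(θ₄−θ₂) / [r₃ sin(θ₃−θ₄)].
Numerator sine = -0.11840; denominator sine = -0.73728.
Result = 0.0397·4.084·(-0.11840) / (0.1345·(-0.73728)) = +0.1936 rad/s; magnitude 0.1936 rad/s.

0.194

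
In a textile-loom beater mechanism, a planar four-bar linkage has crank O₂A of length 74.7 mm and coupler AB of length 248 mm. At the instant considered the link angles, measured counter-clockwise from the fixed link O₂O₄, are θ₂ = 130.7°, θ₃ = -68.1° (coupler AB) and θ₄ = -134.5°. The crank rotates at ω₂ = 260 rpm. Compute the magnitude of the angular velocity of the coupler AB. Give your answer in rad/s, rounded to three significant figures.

ω₂ = 27.23 rad/s (from 260 rpm).
Differentiating the loop-closure r₂e^{iθ₂}+r₃e^{iθ₃}=r₁+r₄e^{iθ₄} gives r₂ω₂e^{iθ₂}+r₃ω₃e^{iθ₃}=r₄ω₄e^{iθ₄}.
Eliminating the other unknown: ω₃ = r₂ω₂ sin(θ₄−θ₂) / [r₃ sin(θ₃−θ₄)].
Numerator sine = +0.99649; denominator sine = +0.91636.
Result = 0.0747·27.23·(+0.99649) / (0.248·(+0.91636)) = +8.9182 rad/s; magnitude 8.9182 rad/s.

8.92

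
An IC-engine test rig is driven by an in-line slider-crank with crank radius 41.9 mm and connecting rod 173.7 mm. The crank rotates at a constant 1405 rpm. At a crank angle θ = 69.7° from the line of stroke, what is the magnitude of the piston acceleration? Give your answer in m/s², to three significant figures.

146

ω = 2π·1405/60 = 147.1 rad/s
x(θ) = r cosθ + √(L² − r² sin²θ); with ω constant, a = ω²·d²x/dθ².
d²x/dθ² = −r cosθ − r²(cos2θ)/√u − r⁴ sin²2θ/(4u^{3/2}),  u = L² − r² sin²θ = 0.0286274 m².
Substituting r = 0.0419 m, L = 0.1737 m, θ = 69.7°: d²x/dθ² = -0.0067256 m.
a = ω²·d²x/dθ² = (147.1)²·(-0.0067256) = -145.59 m/s²;  |a| = 145.59 m/s².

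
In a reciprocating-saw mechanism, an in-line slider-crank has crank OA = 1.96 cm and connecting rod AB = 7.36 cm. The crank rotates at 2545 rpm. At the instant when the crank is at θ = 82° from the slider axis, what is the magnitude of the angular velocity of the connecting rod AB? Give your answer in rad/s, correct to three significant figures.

ω = 266.5 rad/s (converted from 2545 rpm).
The rod makes angle φ with the slider axis where L sinφ = r sinθ; differentiating, L cosφ·φ̇ = r ω cosθ.
L cosφ = √(L² − r² sin²θ) = 0.070995 m.
|ω_rod| = r ω |cosθ| / √(L² − r² sin²θ) = 0.0196·266.5·0.13917/0.070995 = 10.24 rad/s.

10.2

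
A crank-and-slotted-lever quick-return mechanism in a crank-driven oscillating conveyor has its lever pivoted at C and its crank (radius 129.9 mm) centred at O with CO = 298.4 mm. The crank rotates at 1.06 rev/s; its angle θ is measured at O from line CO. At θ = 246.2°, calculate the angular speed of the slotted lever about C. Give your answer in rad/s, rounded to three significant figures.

ω = 6.66 rad/s (from 1.06 rev/s).
Crank pin A relative to C: A = (d + r cosθ, r sinθ); lever angle φ = atan2(r sinθ, d + r cosθ).
Differentiating tanφ: φ̇ = rω(d cosθ + r)/(d² + r² + 2dr cosθ).
d² + r² + 2dr cosθ = |CA|² = 0.074632 m²;  d cosθ + r = +0.0094821 m.
|ω_lever| = |0.1299·6.66·+0.0094821| / 0.074632 = 0.10992 rad/s.

0.110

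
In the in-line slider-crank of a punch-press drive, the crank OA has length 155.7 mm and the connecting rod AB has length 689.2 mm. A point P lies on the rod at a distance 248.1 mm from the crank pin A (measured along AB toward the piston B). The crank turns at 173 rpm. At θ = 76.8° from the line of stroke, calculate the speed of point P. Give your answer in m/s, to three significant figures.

ω = 18.12 rad/s.  Crank-pin speed |V_A| = rω = 2.8207 m/s, perpendicular to OA.
Rod angle: sinφ = −(r/L) sinθ ⇒ φ = -12.706°; ω_rod = −rω cosθ/√(L²−r²sin²θ) = -0.95805 rad/s.
V_P = V_A + ω_rod × AP, with AP = 0.2481 m along the rod.
Components: V_Px = −rω sinθ − a·ω_rod·sinφ = -2.7985 m/s;  V_Py = rω cosθ + a·ω_rod·cosφ = +0.41225 m/s.
|V_P| = √(V_Px² + V_Py²) = 2.8287 m/s.

2.83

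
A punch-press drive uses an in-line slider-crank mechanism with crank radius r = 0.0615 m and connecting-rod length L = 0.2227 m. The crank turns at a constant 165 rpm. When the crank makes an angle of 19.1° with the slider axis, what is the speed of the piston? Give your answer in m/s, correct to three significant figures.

ω = 2π·165/60 = 17.28 rad/s
For an in-line slider-crank, x = r cosθ + √(L² − r² sin²θ), so v = −rω sinθ·[1 + r cosθ/√(L² − r² sin²θ)].
With r = 0.0615 m, L = 0.2227 m, θ = 19.1°: √(L² − r² sin²θ) = 0.22179 m.
v = −0.0615·17.28·0.32722·[1 + 0.0615·0.94495/0.22179] = -0.43883 m/s.
|v| = 0.43883 m/s.

0.439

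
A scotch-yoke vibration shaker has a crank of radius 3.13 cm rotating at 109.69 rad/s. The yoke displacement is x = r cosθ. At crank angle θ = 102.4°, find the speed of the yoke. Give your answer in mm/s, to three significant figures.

3350

ω = 109.7 rad/s
x = r cosθ ⇒ ẋ = −rω sinθ.
|v| = rω|sinθ| = 0.0313·109.7·|sin 102.4°| = 3.3532 m/s = 3353.2 mm/s.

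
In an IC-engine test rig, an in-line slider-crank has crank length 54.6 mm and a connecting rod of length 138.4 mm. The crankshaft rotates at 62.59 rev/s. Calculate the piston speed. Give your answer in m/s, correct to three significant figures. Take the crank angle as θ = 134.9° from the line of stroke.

ω = 2π·62.6 = 393.3 rad/s
For an in-line slider-crank, x = r cosθ + √(L² − r² sin²θ), so v = −rω sinθ·[1 + r cosθ/√(L² − r² sin²θ)].
With r = 0.0546 m, L = 0.1384 m, θ = 134.9°: √(L² − r² sin²θ) = 0.13289 m.
v = −0.0546·393.3·0.70834·[1 + 0.0546·-0.70587/0.13289] = -10.798 m/s.
|v| = 10.798 m/s.

10.8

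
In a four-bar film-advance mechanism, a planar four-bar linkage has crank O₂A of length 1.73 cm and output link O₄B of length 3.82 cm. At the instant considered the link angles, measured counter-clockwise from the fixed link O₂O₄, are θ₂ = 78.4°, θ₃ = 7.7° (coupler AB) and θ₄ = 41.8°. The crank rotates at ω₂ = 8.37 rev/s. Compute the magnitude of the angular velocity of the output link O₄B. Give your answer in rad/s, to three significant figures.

40.1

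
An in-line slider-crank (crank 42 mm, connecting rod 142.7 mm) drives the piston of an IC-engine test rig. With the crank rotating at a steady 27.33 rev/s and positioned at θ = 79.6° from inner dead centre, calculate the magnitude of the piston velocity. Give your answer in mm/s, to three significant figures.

ω = 2π·27.3 = 171.7 rad/s
For an in-line slider-crank, x = r cosθ + √(L² − r² sin²θ), so v = −rω sinθ·[1 + r cosθ/√(L² − r² sin²θ)].
With r = 0.042 m, L = 0.1427 m, θ = 79.6°: √(L² − r² sin²θ) = 0.13659 m.
v = −0.042·171.7·0.98357·[1 + 0.042·0.18052/0.13659] = -7.4875 m/s.
|v| = 7.4875 m/s = 7487.5 mm/s.

7490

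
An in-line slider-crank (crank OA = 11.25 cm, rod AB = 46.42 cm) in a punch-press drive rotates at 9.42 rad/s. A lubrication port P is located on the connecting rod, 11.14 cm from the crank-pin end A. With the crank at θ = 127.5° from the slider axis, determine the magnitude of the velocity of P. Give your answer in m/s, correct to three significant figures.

0.947

ω = 9.42 rad/s.  Crank-pin speed |V_A| = rω = 1.0597 m/s, perpendicular to OA.
Rod angle: sinφ = −(r/L) sinθ ⇒ φ = -11.085°; ω_rod = −rω cosθ/√(L²−r²sin²θ) = +1.4162 rad/s.
V_P = V_A + ω_rod × AP, with AP = 0.1114 m along the rod.
Components: V_Px = −rω sinθ − a·ω_rod·sinφ = -0.81042 m/s;  V_Py = rω cosθ + a·ω_rod·cosφ = -0.49031 m/s.
|V_P| = √(V_Px² + V_Py²) = 0.9472 m/s.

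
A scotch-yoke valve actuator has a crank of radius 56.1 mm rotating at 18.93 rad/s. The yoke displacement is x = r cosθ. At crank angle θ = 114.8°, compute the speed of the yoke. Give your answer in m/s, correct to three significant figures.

ω = 18.93 rad/s
x = r cosθ ⇒ ẋ = −rω sinθ.
|v| = rω|sinθ| = 0.0561·18.93·|sin 114.8°| = 0.96404 m/s.

0.964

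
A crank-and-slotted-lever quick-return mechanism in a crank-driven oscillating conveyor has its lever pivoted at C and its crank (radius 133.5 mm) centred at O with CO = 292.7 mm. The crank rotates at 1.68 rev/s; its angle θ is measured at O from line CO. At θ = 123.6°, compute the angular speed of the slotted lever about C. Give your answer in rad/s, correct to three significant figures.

0.666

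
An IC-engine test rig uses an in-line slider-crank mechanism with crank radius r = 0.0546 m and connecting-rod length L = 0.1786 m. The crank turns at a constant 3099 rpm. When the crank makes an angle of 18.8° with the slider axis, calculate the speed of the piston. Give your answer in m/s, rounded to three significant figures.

7.37

ω = 2π·3099/60 = 324.5 rad/s
For an in-line slider-crank, x = r cosθ + √(L² − r² sin²θ), so v = −rω sinθ·[1 + r cosθ/√(L² − r² sin²θ)].
With r = 0.0546 m, L = 0.1786 m, θ = 18.8°: √(L² − r² sin²θ) = 0.17773 m.
v = −0.0546·324.5·0.32227·[1 + 0.0546·0.94665/0.17773] = -7.3709 m/s.
|v| = 7.3709 m/s.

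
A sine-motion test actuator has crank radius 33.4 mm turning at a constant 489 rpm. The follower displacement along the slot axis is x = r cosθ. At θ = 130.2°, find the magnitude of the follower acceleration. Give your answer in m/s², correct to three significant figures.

ω = 51.21 rad/s (from 489 rpm).
x = r cosθ ⇒ ẍ = −rω² cosθ (ω constant).
|a| = rω²|cosθ| = 0.0334·(51.21)²·|cos 130.2°| = 56.531 m/s².

56.5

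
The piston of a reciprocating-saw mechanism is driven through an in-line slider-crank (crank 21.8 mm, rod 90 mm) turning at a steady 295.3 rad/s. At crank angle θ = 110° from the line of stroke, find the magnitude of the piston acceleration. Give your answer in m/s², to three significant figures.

ω = 295.3 rad/s
x(θ) = r cosθ + √(L² − r² sin²θ); with ω constant, a = ω²·d²x/dθ².
d²x/dθ² = −r cosθ − r²(cos2θ)/√u − r⁴ sin²2θ/(4u^{3/2}),  u = L² − r² sin²θ = 0.00768035 m².
Substituting r = 0.0218 m, L = 0.09 m, θ = 110°: d²x/dθ² = +0.011575 m.
a = ω²·d²x/dθ² = (295.3)²·(+0.011575) = +1009.4 m/s²;  |a| = 1009.4 m/s².

1010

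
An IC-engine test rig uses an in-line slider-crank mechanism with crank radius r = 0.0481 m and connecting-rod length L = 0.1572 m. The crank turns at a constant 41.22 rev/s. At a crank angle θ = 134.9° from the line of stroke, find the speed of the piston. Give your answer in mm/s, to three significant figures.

ω = 2π·41.2 = 259 rad/s
For an in-line slider-crank, x = r cosθ + √(L² − r² sin²θ), so v = −rω sinθ·[1 + r cosθ/√(L² − r² sin²θ)].
With r = 0.0481 m, L = 0.1572 m, θ = 134.9°: √(L² − r² sin²θ) = 0.15346 m.
v = −0.0481·259·0.70834·[1 + 0.0481·-0.70587/0.15346] = -6.8719 m/s.
|v| = 6.8719 m/s = 6871.9 mm/s.

6870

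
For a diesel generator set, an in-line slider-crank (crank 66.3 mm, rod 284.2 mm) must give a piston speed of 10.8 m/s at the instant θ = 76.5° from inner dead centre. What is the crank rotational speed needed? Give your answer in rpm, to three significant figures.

1520

For an in-line slider-crank, |v_piston| = rω|sinθ|·[1 + r cosθ/√(L² − r² sin²θ)].
With r = 0.0663 m, L = 0.2842 m, θ = 76.5°: the bracketed kinematic factor |dx/dθ| = 0.068073 m.
ω = v/|dx/dθ| = 10.8/0.068073 = 158.65 rad/s.
N = 60ω/(2π) = 1515 rpm.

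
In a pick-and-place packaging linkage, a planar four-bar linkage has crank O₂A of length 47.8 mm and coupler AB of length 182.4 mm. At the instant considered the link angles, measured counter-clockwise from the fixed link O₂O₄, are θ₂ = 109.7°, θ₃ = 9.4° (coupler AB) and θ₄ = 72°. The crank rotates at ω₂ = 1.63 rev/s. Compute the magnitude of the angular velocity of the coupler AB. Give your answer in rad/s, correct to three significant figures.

ω₂ = 10.24 rad/s (from 1.63 rev/s).
Differentiating the loop-closure r₂e^{iθ₂}+r₃e^{iθ₃}=r₁+r₄e^{iθ₄} gives r₂ω₂e^{iθ₂}+r₃ω₃e^{iθ₃}=r₄ω₄e^{iθ₄}.
Eliminating the other unknown: ω₃ = r₂ω₂ sin(θ₄−θ₂) / [r₃ sin(θ₃−θ₄)].
Numerator sine = -0.61153; denominator sine = -0.88782.
Result = 0.0478·10.24·(-0.61153) / (0.1824·(-0.88782)) = +1.8487 rad/s; magnitude 1.8487 rad/s.

1.85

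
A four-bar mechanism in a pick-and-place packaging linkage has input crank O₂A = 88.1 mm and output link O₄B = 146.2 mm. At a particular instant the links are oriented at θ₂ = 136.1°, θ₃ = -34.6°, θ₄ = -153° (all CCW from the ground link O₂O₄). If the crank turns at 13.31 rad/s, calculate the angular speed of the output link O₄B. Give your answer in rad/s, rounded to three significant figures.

1.47

ω₂ = 13.31 rad/s
Differentiating the loop-closure r₂e^{iθ₂}+r₃e^{iθ₃}=r₁+r₄e^{iθ₄} gives r₂ω₂e^{iθ₂}+r₃ω₃e^{iθ₃}=r₄ω₄e^{iθ₄}.
Eliminating the other unknown: ω₄ = r₂ω₂ sin(θ₂−θ₃) / [r₄ sin(θ₄−θ₃)].
Numerator sine = +0.16160; denominator sine = -0.87965.
Result = 0.0881·13.31·(+0.16160) / (0.1462·(-0.87965)) = -1.4735 rad/s; magnitude 1.4735 rad/s.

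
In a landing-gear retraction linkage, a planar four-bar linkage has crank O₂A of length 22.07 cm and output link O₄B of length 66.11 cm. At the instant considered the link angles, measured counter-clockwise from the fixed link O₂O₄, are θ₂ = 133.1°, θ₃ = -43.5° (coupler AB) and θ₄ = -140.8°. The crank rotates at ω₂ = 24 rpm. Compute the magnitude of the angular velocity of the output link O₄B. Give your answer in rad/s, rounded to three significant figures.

0.0502

ω₂ = 2.513 rad/s (from 24 rpm).
Differentiating the loop-closure r₂e^{iθ₂}+r₃e^{iθ₃}=r₁+r₄e^{iθ₄} gives r₂ω₂e^{iθ₂}+r₃ω₃e^{iθ₃}=r₄ω₄e^{iθ₄}.
Eliminating the other unknown: ω₄ = r₂ω₂ sin(θ₂−θ₃) / [r₄ sin(θ₄−θ₃)].
Numerator sine = +0.05931; denominator sine = -0.99189.
Result = 0.2207·2.513·(+0.05931) / (0.6611·(-0.99189)) = -0.050166 rad/s; magnitude 0.050166 rad/s.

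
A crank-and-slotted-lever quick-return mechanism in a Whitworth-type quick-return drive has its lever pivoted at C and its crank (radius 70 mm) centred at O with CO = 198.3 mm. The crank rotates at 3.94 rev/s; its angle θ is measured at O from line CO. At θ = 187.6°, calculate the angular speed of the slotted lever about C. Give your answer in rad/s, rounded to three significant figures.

13.1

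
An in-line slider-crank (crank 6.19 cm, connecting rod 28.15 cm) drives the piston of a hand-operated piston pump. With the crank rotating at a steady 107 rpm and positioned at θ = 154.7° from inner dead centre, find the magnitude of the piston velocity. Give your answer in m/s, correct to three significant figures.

0.237

ω = 2π·107/60 = 11.21 rad/s
For an in-line slider-crank, x = r cosθ + √(L² − r² sin²θ), so v = −rω sinθ·[1 + r cosθ/√(L² − r² sin²θ)].
With r = 0.0619 m, L = 0.2815 m, θ = 154.7°: √(L² − r² sin²θ) = 0.28025 m.
v = −0.0619·11.21·0.42736·[1 + 0.0619·-0.90408/0.28025] = -0.23722 m/s.
|v| = 0.23722 m/s.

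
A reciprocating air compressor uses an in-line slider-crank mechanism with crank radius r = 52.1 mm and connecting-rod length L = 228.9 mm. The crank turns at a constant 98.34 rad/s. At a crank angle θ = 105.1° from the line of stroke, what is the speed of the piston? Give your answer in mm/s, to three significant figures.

ω = 98.34 rad/s
For an in-line slider-crank, x = r cosθ + √(L² − r² sin²θ), so v = −rω sinθ·[1 + r cosθ/√(L² − r² sin²θ)].
With r = 0.0521 m, L = 0.2289 m, θ = 105.1°: √(L² − r² sin²θ) = 0.2233 m.
v = −0.0521·98.34·0.96547·[1 + 0.0521·-0.26050/0.2233] = -4.646 m/s.
|v| = 4.646 m/s = 4646 mm/s.

4650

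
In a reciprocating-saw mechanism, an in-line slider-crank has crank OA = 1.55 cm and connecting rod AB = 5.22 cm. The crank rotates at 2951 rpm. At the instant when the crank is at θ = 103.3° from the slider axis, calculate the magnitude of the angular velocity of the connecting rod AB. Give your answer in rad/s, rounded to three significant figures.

22.1

ω = 309 rad/s (converted from 2951 rpm).
The rod makes angle φ with the slider axis where L sinφ = r sinθ; differentiating, L cosφ·φ̇ = r ω cosθ.
L cosφ = √(L² − r² sin²θ) = 0.049973 m.
|ω_rod| = r ω |cosθ| / √(L² − r² sin²θ) = 0.0155·309·0.23005/0.049973 = 22.05 rad/s.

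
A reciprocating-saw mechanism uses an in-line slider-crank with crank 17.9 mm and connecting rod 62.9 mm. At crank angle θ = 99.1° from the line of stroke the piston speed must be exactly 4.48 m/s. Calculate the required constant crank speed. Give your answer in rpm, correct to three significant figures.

For an in-line slider-crank, |v_piston| = rω|sinθ|·[1 + r cosθ/√(L² − r² sin²θ)].
With r = 0.0179 m, L = 0.0629 m, θ = 99.1°: the bracketed kinematic factor |dx/dθ| = 0.016846 m.
ω = v/|dx/dθ| = 4.48/0.016846 = 265.94 rad/s.
N = 60ω/(2π) = 2539.6 rpm.

2540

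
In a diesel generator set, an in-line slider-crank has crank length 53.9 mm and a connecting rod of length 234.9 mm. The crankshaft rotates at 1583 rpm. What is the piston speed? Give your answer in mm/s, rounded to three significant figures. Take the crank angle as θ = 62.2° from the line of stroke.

8770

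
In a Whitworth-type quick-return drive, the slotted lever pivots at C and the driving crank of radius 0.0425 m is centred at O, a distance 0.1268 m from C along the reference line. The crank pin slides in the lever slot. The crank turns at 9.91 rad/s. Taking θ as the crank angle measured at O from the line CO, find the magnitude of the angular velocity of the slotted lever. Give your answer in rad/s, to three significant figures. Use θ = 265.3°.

ω = 9.91 rad/s
Crank pin A relative to C: A = (d + r cosθ, r sinθ); lever angle φ = atan2(r sinθ, d + r cosθ).
Differentiating tanφ: φ̇ = rω(d cosθ + r)/(d² + r² + 2dr cosθ).
d² + r² + 2dr cosθ = |CA|² = 0.0170014 m²;  d cosθ + r = +0.03211 m.
|ω_lever| = |0.0425·9.91·+0.03211| / 0.0170014 = 0.79547 rad/s.

0.795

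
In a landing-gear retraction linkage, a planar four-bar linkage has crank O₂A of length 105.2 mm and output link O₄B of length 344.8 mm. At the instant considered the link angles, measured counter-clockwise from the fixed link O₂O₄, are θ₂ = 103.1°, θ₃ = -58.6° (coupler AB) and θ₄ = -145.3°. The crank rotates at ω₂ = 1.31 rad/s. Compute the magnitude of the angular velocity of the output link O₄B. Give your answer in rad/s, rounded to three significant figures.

0.126

ω₂ = 1.31 rad/s
Differentiating the loop-closure r₂e^{iθ₂}+r₃e^{iθ₃}=r₁+r₄e^{iθ₄} gives r₂ω₂e^{iθ₂}+r₃ω₃e^{iθ₃}=r₄ω₄e^{iθ₄}.
Eliminating the other unknown: ω₄ = r₂ω₂ sin(θ₂−θ₃) / [r₄ sin(θ₄−θ₃)].
Numerator sine = +0.31399; denominator sine = -0.99834.
Result = 0.1052·1.31·(+0.31399) / (0.3448·(-0.99834)) = -0.12571 rad/s; magnitude 0.12571 rad/s.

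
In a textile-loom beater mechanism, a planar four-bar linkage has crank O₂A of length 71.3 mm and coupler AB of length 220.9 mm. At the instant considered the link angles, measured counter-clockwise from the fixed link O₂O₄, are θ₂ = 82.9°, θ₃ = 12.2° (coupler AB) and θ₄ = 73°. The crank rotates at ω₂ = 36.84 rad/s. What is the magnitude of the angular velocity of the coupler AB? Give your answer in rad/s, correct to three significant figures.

ω₂ = 36.84 rad/s
Differentiating the loop-closure r₂e^{iθ₂}+r₃e^{iθ₃}=r₁+r₄e^{iθ₄} gives r₂ω₂e^{iθ₂}+r₃ω₃e^{iθ₃}=r₄ω₄e^{iθ₄}.
Eliminating the other unknown: ω₃ = r₂ω₂ sin(θ₄−θ₂) / [r₃ sin(θ₃−θ₄)].
Numerator sine = -0.17193; denominator sine = -0.87292.
Result = 0.0713·36.84·(-0.17193) / (0.2209·(-0.87292)) = +2.342 rad/s; magnitude 2.342 rad/s.

2.34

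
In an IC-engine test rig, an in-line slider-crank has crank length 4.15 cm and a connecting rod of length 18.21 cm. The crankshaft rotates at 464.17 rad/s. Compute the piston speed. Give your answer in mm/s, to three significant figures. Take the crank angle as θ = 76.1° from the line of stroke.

ω = 464.2 rad/s
For an in-line slider-crank, x = r cosθ + √(L² − r² sin²θ), so v = −rω sinθ·[1 + r cosθ/√(L² − r² sin²θ)].
With r = 0.0415 m, L = 0.1821 m, θ = 76.1°: √(L² − r² sin²θ) = 0.17759 m.
v = −0.0415·464.2·0.97072·[1 + 0.0415·0.24023/0.17759] = -19.749 m/s.
|v| = 19.749 m/s = 19749 mm/s.

19700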